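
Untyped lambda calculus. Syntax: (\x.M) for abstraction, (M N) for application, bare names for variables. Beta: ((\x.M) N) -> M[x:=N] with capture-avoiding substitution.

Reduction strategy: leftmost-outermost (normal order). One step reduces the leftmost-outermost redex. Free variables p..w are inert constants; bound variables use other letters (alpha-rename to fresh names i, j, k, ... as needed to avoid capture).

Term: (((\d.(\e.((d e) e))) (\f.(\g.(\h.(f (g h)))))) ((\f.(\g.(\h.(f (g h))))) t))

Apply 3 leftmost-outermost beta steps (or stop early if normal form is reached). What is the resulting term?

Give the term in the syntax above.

Answer: ((\g.(\h.(((\f.(\g.(\h.(f (g h))))) t) (g h)))) ((\f.(\g.(\h.(f (g h))))) t))

Derivation:
Step 0: (((\d.(\e.((d e) e))) (\f.(\g.(\h.(f (g h)))))) ((\f.(\g.(\h.(f (g h))))) t))
Step 1: ((\e.(((\f.(\g.(\h.(f (g h))))) e) e)) ((\f.(\g.(\h.(f (g h))))) t))
Step 2: (((\f.(\g.(\h.(f (g h))))) ((\f.(\g.(\h.(f (g h))))) t)) ((\f.(\g.(\h.(f (g h))))) t))
Step 3: ((\g.(\h.(((\f.(\g.(\h.(f (g h))))) t) (g h)))) ((\f.(\g.(\h.(f (g h))))) t))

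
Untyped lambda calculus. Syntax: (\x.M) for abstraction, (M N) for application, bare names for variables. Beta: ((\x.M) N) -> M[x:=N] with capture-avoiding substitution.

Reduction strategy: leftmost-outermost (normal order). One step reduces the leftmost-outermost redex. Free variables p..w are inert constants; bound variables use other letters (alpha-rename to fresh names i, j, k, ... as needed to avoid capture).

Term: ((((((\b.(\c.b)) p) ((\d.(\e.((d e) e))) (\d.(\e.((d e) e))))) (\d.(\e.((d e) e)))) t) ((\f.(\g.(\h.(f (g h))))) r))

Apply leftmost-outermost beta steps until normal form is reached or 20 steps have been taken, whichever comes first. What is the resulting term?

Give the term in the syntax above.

Answer: (((p (\d.(\e.((d e) e)))) t) (\g.(\h.(r (g h)))))

Derivation:
Step 0: ((((((\b.(\c.b)) p) ((\d.(\e.((d e) e))) (\d.(\e.((d e) e))))) (\d.(\e.((d e) e)))) t) ((\f.(\g.(\h.(f (g h))))) r))
Step 1: (((((\c.p) ((\d.(\e.((d e) e))) (\d.(\e.((d e) e))))) (\d.(\e.((d e) e)))) t) ((\f.(\g.(\h.(f (g h))))) r))
Step 2: (((p (\d.(\e.((d e) e)))) t) ((\f.(\g.(\h.(f (g h))))) r))
Step 3: (((p (\d.(\e.((d e) e)))) t) (\g.(\h.(r (g h)))))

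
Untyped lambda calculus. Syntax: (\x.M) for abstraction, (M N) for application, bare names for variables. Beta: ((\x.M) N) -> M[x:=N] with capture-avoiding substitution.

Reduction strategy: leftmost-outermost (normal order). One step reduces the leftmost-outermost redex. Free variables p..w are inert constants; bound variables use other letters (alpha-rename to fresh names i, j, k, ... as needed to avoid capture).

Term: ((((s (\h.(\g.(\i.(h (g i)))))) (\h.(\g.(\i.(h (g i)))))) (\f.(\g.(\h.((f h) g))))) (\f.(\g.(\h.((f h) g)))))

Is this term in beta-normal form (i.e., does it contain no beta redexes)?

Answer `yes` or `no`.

Term: ((((s (\h.(\g.(\i.(h (g i)))))) (\h.(\g.(\i.(h (g i)))))) (\f.(\g.(\h.((f h) g))))) (\f.(\g.(\h.((f h) g)))))
No beta redexes found.

Answer: yes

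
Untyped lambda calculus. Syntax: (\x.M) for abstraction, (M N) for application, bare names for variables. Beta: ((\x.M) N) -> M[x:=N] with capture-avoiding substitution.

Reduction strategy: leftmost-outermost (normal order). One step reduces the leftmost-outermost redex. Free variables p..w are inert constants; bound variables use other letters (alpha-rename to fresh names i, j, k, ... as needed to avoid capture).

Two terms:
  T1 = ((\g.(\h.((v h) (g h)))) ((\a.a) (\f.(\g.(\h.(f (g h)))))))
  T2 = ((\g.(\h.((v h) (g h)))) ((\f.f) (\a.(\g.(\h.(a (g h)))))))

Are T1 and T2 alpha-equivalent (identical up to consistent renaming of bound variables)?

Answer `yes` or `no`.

Term 1: ((\g.(\h.((v h) (g h)))) ((\a.a) (\f.(\g.(\h.(f (g h)))))))
Term 2: ((\g.(\h.((v h) (g h)))) ((\f.f) (\a.(\g.(\h.(a (g h)))))))
Alpha-equivalence: compare structure up to binder renaming.
Result: True

Answer: yes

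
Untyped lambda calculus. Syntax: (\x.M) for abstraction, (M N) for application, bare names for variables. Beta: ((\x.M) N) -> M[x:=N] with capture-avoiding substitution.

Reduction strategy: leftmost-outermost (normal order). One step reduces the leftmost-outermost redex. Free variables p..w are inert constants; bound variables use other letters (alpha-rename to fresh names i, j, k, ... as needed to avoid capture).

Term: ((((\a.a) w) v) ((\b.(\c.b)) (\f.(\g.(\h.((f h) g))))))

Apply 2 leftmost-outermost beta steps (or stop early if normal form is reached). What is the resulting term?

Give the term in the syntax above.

Step 0: ((((\a.a) w) v) ((\b.(\c.b)) (\f.(\g.(\h.((f h) g))))))
Step 1: ((w v) ((\b.(\c.b)) (\f.(\g.(\h.((f h) g))))))
Step 2: ((w v) (\c.(\f.(\g.(\h.((f h) g))))))

Answer: ((w v) (\c.(\f.(\g.(\h.((f h) g))))))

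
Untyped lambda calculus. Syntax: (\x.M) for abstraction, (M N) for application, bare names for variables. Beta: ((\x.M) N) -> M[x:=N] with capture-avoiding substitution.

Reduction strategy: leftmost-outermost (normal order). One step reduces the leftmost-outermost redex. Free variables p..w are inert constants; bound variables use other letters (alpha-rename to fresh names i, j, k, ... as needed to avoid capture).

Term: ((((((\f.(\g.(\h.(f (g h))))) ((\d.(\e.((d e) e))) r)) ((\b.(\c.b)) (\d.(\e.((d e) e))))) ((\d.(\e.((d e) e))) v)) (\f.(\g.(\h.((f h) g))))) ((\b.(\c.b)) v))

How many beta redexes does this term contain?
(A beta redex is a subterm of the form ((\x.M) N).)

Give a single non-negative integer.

Answer: 5

Derivation:
Term: ((((((\f.(\g.(\h.(f (g h))))) ((\d.(\e.((d e) e))) r)) ((\b.(\c.b)) (\d.(\e.((d e) e))))) ((\d.(\e.((d e) e))) v)) (\f.(\g.(\h.((f h) g))))) ((\b.(\c.b)) v))
  Redex: ((\f.(\g.(\h.(f (g h))))) ((\d.(\e.((d e) e))) r))
  Redex: ((\d.(\e.((d e) e))) r)
  Redex: ((\b.(\c.b)) (\d.(\e.((d e) e))))
  Redex: ((\d.(\e.((d e) e))) v)
  Redex: ((\b.(\c.b)) v)
Total redexes: 5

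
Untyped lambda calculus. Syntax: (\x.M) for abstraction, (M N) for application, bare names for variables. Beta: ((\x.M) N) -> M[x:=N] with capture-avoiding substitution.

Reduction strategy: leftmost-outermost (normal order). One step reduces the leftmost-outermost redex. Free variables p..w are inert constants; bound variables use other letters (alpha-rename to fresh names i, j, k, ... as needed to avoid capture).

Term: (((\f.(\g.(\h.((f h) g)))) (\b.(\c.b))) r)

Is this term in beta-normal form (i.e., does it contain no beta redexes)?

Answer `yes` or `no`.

Term: (((\f.(\g.(\h.((f h) g)))) (\b.(\c.b))) r)
Found 1 beta redex(es).

Answer: no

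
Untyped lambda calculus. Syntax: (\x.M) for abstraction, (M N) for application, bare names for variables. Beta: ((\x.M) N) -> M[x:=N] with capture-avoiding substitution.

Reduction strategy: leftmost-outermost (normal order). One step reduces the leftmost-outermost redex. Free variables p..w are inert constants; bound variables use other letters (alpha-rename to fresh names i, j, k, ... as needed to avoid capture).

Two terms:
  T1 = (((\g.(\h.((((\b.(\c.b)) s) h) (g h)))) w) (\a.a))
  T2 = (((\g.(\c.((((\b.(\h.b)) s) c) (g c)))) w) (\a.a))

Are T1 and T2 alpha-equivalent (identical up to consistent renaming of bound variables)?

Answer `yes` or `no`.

Term 1: (((\g.(\h.((((\b.(\c.b)) s) h) (g h)))) w) (\a.a))
Term 2: (((\g.(\c.((((\b.(\h.b)) s) c) (g c)))) w) (\a.a))
Alpha-equivalence: compare structure up to binder renaming.
Result: True

Answer: yes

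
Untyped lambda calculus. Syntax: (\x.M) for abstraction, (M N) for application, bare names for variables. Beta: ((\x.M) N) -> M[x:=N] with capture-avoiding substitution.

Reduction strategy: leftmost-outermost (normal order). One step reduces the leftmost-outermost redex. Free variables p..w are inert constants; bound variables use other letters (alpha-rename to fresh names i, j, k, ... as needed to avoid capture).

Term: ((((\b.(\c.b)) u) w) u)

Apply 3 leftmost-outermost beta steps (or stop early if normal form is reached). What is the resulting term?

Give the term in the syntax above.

Step 0: ((((\b.(\c.b)) u) w) u)
Step 1: (((\c.u) w) u)
Step 2: (u u)
Step 3: (normal form reached)

Answer: (u u)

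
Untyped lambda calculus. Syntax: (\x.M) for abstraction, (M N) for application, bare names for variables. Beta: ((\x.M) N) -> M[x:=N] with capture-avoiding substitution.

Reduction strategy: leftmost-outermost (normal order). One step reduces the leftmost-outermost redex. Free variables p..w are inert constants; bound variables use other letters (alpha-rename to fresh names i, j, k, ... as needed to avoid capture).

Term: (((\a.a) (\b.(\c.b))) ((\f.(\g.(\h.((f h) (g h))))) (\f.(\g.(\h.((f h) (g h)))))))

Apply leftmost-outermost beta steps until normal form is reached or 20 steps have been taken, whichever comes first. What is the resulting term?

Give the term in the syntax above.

Step 0: (((\a.a) (\b.(\c.b))) ((\f.(\g.(\h.((f h) (g h))))) (\f.(\g.(\h.((f h) (g h)))))))
Step 1: ((\b.(\c.b)) ((\f.(\g.(\h.((f h) (g h))))) (\f.(\g.(\h.((f h) (g h)))))))
Step 2: (\c.((\f.(\g.(\h.((f h) (g h))))) (\f.(\g.(\h.((f h) (g h)))))))
Step 3: (\c.(\g.(\h.(((\f.(\g.(\h.((f h) (g h))))) h) (g h)))))
Step 4: (\c.(\g.(\h.((\g.(\i.((h i) (g i)))) (g h)))))
Step 5: (\c.(\g.(\h.(\i.((h i) ((g h) i))))))

Answer: (\c.(\g.(\h.(\i.((h i) ((g h) i))))))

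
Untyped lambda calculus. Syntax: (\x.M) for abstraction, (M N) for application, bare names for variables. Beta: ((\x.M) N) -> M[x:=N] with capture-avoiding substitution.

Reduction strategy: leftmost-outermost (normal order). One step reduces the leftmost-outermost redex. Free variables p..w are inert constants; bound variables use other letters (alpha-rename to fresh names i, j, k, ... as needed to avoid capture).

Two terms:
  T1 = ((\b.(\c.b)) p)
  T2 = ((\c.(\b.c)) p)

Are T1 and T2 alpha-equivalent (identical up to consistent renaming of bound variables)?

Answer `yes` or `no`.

Answer: yes

Derivation:
Term 1: ((\b.(\c.b)) p)
Term 2: ((\c.(\b.c)) p)
Alpha-equivalence: compare structure up to binder renaming.
Result: True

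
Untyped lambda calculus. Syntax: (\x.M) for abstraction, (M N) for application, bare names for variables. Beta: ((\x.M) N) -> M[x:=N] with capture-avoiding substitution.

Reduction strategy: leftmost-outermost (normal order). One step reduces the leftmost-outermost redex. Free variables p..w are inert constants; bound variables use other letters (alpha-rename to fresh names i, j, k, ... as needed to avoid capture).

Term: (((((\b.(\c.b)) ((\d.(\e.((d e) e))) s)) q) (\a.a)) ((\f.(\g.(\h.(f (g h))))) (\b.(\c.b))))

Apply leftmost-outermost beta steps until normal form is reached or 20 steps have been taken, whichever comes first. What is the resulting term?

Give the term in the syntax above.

Step 0: (((((\b.(\c.b)) ((\d.(\e.((d e) e))) s)) q) (\a.a)) ((\f.(\g.(\h.(f (g h))))) (\b.(\c.b))))
Step 1: ((((\c.((\d.(\e.((d e) e))) s)) q) (\a.a)) ((\f.(\g.(\h.(f (g h))))) (\b.(\c.b))))
Step 2: ((((\d.(\e.((d e) e))) s) (\a.a)) ((\f.(\g.(\h.(f (g h))))) (\b.(\c.b))))
Step 3: (((\e.((s e) e)) (\a.a)) ((\f.(\g.(\h.(f (g h))))) (\b.(\c.b))))
Step 4: (((s (\a.a)) (\a.a)) ((\f.(\g.(\h.(f (g h))))) (\b.(\c.b))))
Step 5: (((s (\a.a)) (\a.a)) (\g.(\h.((\b.(\c.b)) (g h)))))
Step 6: (((s (\a.a)) (\a.a)) (\g.(\h.(\c.(g h)))))

Answer: (((s (\a.a)) (\a.a)) (\g.(\h.(\c.(g h)))))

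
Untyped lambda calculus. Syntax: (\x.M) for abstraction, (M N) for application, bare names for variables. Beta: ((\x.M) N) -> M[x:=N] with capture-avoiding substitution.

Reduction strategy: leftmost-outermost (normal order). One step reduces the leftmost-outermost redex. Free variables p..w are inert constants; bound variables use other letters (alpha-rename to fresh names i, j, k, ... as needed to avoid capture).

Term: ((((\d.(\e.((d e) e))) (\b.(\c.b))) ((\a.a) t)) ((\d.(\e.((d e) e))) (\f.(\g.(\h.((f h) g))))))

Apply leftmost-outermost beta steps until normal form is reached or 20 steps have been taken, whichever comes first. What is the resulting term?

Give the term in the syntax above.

Answer: (t (\e.(\h.((e h) e))))

Derivation:
Step 0: ((((\d.(\e.((d e) e))) (\b.(\c.b))) ((\a.a) t)) ((\d.(\e.((d e) e))) (\f.(\g.(\h.((f h) g))))))
Step 1: (((\e.(((\b.(\c.b)) e) e)) ((\a.a) t)) ((\d.(\e.((d e) e))) (\f.(\g.(\h.((f h) g))))))
Step 2: ((((\b.(\c.b)) ((\a.a) t)) ((\a.a) t)) ((\d.(\e.((d e) e))) (\f.(\g.(\h.((f h) g))))))
Step 3: (((\c.((\a.a) t)) ((\a.a) t)) ((\d.(\e.((d e) e))) (\f.(\g.(\h.((f h) g))))))
Step 4: (((\a.a) t) ((\d.(\e.((d e) e))) (\f.(\g.(\h.((f h) g))))))
Step 5: (t ((\d.(\e.((d e) e))) (\f.(\g.(\h.((f h) g))))))
Step 6: (t (\e.(((\f.(\g.(\h.((f h) g)))) e) e)))
Step 7: (t (\e.((\g.(\h.((e h) g))) e)))
Step 8: (t (\e.(\h.((e h) e))))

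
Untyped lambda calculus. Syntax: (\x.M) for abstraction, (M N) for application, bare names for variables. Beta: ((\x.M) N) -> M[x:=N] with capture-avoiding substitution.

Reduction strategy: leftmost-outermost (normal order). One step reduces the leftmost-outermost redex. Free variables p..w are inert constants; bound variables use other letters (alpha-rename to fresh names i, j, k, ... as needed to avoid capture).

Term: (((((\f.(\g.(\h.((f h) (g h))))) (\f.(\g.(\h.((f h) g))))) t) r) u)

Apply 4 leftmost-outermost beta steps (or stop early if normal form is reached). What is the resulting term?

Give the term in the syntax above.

Answer: (((\g.(\h.((r h) g))) (t r)) u)

Derivation:
Step 0: (((((\f.(\g.(\h.((f h) (g h))))) (\f.(\g.(\h.((f h) g))))) t) r) u)
Step 1: ((((\g.(\h.(((\f.(\g.(\h.((f h) g)))) h) (g h)))) t) r) u)
Step 2: (((\h.(((\f.(\g.(\h.((f h) g)))) h) (t h))) r) u)
Step 3: ((((\f.(\g.(\h.((f h) g)))) r) (t r)) u)
Step 4: (((\g.(\h.((r h) g))) (t r)) u)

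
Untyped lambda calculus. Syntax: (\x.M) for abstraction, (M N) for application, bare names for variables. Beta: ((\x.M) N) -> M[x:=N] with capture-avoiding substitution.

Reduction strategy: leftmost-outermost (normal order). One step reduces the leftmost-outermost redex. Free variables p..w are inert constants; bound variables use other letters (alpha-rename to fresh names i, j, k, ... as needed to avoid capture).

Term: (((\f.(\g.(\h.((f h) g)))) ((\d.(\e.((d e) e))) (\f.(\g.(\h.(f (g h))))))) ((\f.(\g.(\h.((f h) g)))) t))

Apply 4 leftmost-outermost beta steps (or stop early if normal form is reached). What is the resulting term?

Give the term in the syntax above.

Answer: (\h.((((\f.(\g.(\h.(f (g h))))) h) h) ((\f.(\g.(\h.((f h) g)))) t)))

Derivation:
Step 0: (((\f.(\g.(\h.((f h) g)))) ((\d.(\e.((d e) e))) (\f.(\g.(\h.(f (g h))))))) ((\f.(\g.(\h.((f h) g)))) t))
Step 1: ((\g.(\h.((((\d.(\e.((d e) e))) (\f.(\g.(\h.(f (g h)))))) h) g))) ((\f.(\g.(\h.((f h) g)))) t))
Step 2: (\h.((((\d.(\e.((d e) e))) (\f.(\g.(\h.(f (g h)))))) h) ((\f.(\g.(\h.((f h) g)))) t)))
Step 3: (\h.(((\e.(((\f.(\g.(\h.(f (g h))))) e) e)) h) ((\f.(\g.(\h.((f h) g)))) t)))
Step 4: (\h.((((\f.(\g.(\h.(f (g h))))) h) h) ((\f.(\g.(\h.((f h) g)))) t)))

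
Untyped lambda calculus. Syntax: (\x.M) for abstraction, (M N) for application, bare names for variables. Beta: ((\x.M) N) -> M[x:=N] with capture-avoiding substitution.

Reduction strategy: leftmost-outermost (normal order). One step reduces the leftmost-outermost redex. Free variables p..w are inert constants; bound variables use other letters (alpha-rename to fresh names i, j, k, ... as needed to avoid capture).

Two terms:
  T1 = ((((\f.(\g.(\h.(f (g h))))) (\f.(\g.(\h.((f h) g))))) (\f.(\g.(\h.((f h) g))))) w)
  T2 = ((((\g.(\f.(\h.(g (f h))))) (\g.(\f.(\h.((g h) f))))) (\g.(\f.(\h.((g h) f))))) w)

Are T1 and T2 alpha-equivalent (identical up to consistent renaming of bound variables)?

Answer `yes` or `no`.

Term 1: ((((\f.(\g.(\h.(f (g h))))) (\f.(\g.(\h.((f h) g))))) (\f.(\g.(\h.((f h) g))))) w)
Term 2: ((((\g.(\f.(\h.(g (f h))))) (\g.(\f.(\h.((g h) f))))) (\g.(\f.(\h.((g h) f))))) w)
Alpha-equivalence: compare structure up to binder renaming.
Result: True

Answer: yes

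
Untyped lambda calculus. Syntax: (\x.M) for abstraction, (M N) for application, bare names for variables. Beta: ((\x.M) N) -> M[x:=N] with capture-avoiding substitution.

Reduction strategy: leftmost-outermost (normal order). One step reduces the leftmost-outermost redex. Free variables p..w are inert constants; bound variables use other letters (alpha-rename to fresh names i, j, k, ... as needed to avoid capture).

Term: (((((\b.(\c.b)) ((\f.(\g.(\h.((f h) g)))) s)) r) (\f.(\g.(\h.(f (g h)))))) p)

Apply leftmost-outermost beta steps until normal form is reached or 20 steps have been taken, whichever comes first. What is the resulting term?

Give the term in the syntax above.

Answer: ((s p) (\f.(\g.(\h.(f (g h))))))

Derivation:
Step 0: (((((\b.(\c.b)) ((\f.(\g.(\h.((f h) g)))) s)) r) (\f.(\g.(\h.(f (g h)))))) p)
Step 1: ((((\c.((\f.(\g.(\h.((f h) g)))) s)) r) (\f.(\g.(\h.(f (g h)))))) p)
Step 2: ((((\f.(\g.(\h.((f h) g)))) s) (\f.(\g.(\h.(f (g h)))))) p)
Step 3: (((\g.(\h.((s h) g))) (\f.(\g.(\h.(f (g h)))))) p)
Step 4: ((\h.((s h) (\f.(\g.(\h.(f (g h))))))) p)
Step 5: ((s p) (\f.(\g.(\h.(f (g h))))))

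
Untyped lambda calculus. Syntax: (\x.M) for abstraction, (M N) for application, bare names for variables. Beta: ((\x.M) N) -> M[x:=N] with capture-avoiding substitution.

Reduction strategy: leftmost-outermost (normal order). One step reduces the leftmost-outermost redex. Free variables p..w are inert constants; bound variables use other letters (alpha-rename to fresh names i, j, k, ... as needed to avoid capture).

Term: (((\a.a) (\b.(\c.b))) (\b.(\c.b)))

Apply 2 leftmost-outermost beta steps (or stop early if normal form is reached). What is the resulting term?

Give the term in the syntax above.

Answer: (\c.(\b.(\c.b)))

Derivation:
Step 0: (((\a.a) (\b.(\c.b))) (\b.(\c.b)))
Step 1: ((\b.(\c.b)) (\b.(\c.b)))
Step 2: (\c.(\b.(\c.b)))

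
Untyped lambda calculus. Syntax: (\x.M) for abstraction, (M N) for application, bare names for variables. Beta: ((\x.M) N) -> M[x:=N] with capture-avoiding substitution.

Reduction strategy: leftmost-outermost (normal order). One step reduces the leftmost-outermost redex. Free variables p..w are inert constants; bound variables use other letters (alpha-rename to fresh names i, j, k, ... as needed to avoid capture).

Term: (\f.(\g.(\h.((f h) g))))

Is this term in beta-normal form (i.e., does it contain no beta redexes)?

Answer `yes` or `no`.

Answer: yes

Derivation:
Term: (\f.(\g.(\h.((f h) g))))
No beta redexes found.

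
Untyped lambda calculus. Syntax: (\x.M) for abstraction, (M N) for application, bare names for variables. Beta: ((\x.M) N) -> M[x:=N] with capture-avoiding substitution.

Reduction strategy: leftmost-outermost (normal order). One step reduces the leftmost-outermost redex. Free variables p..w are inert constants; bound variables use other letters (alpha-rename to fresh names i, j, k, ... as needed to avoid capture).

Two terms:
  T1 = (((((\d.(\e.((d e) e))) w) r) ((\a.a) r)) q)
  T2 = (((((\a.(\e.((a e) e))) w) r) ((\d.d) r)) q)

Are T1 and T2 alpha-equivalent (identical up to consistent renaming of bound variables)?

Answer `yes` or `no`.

Answer: yes

Derivation:
Term 1: (((((\d.(\e.((d e) e))) w) r) ((\a.a) r)) q)
Term 2: (((((\a.(\e.((a e) e))) w) r) ((\d.d) r)) q)
Alpha-equivalence: compare structure up to binder renaming.
Result: True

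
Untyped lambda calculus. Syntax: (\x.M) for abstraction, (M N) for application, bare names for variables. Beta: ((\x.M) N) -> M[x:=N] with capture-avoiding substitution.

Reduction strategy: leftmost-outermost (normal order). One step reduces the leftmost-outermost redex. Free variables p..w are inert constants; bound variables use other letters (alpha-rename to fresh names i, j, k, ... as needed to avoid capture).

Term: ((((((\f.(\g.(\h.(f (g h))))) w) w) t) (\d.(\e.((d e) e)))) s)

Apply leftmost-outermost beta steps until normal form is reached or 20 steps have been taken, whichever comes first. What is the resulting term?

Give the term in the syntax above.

Step 0: ((((((\f.(\g.(\h.(f (g h))))) w) w) t) (\d.(\e.((d e) e)))) s)
Step 1: (((((\g.(\h.(w (g h)))) w) t) (\d.(\e.((d e) e)))) s)
Step 2: ((((\h.(w (w h))) t) (\d.(\e.((d e) e)))) s)
Step 3: (((w (w t)) (\d.(\e.((d e) e)))) s)

Answer: (((w (w t)) (\d.(\e.((d e) e)))) s)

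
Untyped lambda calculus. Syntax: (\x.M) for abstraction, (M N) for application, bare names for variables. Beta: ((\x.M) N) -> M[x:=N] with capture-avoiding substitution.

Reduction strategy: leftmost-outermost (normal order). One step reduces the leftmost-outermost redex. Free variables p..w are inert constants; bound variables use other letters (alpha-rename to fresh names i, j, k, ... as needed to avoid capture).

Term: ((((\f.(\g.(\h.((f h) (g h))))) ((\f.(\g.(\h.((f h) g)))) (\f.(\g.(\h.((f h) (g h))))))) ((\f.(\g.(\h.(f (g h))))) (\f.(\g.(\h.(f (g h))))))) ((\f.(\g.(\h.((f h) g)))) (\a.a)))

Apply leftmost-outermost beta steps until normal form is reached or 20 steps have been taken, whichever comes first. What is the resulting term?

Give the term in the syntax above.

Step 0: ((((\f.(\g.(\h.((f h) (g h))))) ((\f.(\g.(\h.((f h) g)))) (\f.(\g.(\h.((f h) (g h))))))) ((\f.(\g.(\h.(f (g h))))) (\f.(\g.(\h.(f (g h))))))) ((\f.(\g.(\h.((f h) g)))) (\a.a)))
Step 1: (((\g.(\h.((((\f.(\g.(\h.((f h) g)))) (\f.(\g.(\h.((f h) (g h)))))) h) (g h)))) ((\f.(\g.(\h.(f (g h))))) (\f.(\g.(\h.(f (g h))))))) ((\f.(\g.(\h.((f h) g)))) (\a.a)))
Step 2: ((\h.((((\f.(\g.(\h.((f h) g)))) (\f.(\g.(\h.((f h) (g h)))))) h) (((\f.(\g.(\h.(f (g h))))) (\f.(\g.(\h.(f (g h)))))) h))) ((\f.(\g.(\h.((f h) g)))) (\a.a)))
Step 3: ((((\f.(\g.(\h.((f h) g)))) (\f.(\g.(\h.((f h) (g h)))))) ((\f.(\g.(\h.((f h) g)))) (\a.a))) (((\f.(\g.(\h.(f (g h))))) (\f.(\g.(\h.(f (g h)))))) ((\f.(\g.(\h.((f h) g)))) (\a.a))))
Step 4: (((\g.(\h.(((\f.(\g.(\h.((f h) (g h))))) h) g))) ((\f.(\g.(\h.((f h) g)))) (\a.a))) (((\f.(\g.(\h.(f (g h))))) (\f.(\g.(\h.(f (g h)))))) ((\f.(\g.(\h.((f h) g)))) (\a.a))))
Step 5: ((\h.(((\f.(\g.(\h.((f h) (g h))))) h) ((\f.(\g.(\h.((f h) g)))) (\a.a)))) (((\f.(\g.(\h.(f (g h))))) (\f.(\g.(\h.(f (g h)))))) ((\f.(\g.(\h.((f h) g)))) (\a.a))))
Step 6: (((\f.(\g.(\h.((f h) (g h))))) (((\f.(\g.(\h.(f (g h))))) (\f.(\g.(\h.(f (g h)))))) ((\f.(\g.(\h.((f h) g)))) (\a.a)))) ((\f.(\g.(\h.((f h) g)))) (\a.a)))
Step 7: ((\g.(\h.(((((\f.(\g.(\h.(f (g h))))) (\f.(\g.(\h.(f (g h)))))) ((\f.(\g.(\h.((f h) g)))) (\a.a))) h) (g h)))) ((\f.(\g.(\h.((f h) g)))) (\a.a)))
Step 8: (\h.(((((\f.(\g.(\h.(f (g h))))) (\f.(\g.(\h.(f (g h)))))) ((\f.(\g.(\h.((f h) g)))) (\a.a))) h) (((\f.(\g.(\h.((f h) g)))) (\a.a)) h)))
Step 9: (\h.((((\g.(\h.((\f.(\g.(\h.(f (g h))))) (g h)))) ((\f.(\g.(\h.((f h) g)))) (\a.a))) h) (((\f.(\g.(\h.((f h) g)))) (\a.a)) h)))
Step 10: (\h.(((\h.((\f.(\g.(\h.(f (g h))))) (((\f.(\g.(\h.((f h) g)))) (\a.a)) h))) h) (((\f.(\g.(\h.((f h) g)))) (\a.a)) h)))
Step 11: (\h.(((\f.(\g.(\h.(f (g h))))) (((\f.(\g.(\h.((f h) g)))) (\a.a)) h)) (((\f.(\g.(\h.((f h) g)))) (\a.a)) h)))
Step 12: (\h.((\g.(\i.((((\f.(\g.(\h.((f h) g)))) (\a.a)) h) (g i)))) (((\f.(\g.(\h.((f h) g)))) (\a.a)) h)))
Step 13: (\h.(\i.((((\f.(\g.(\h.((f h) g)))) (\a.a)) h) ((((\f.(\g.(\h.((f h) g)))) (\a.a)) h) i))))
Step 14: (\h.(\i.(((\g.(\h.(((\a.a) h) g))) h) ((((\f.(\g.(\h.((f h) g)))) (\a.a)) h) i))))
Step 15: (\h.(\i.((\i.(((\a.a) i) h)) ((((\f.(\g.(\h.((f h) g)))) (\a.a)) h) i))))
Step 16: (\h.(\i.(((\a.a) ((((\f.(\g.(\h.((f h) g)))) (\a.a)) h) i)) h)))
Step 17: (\h.(\i.(((((\f.(\g.(\h.((f h) g)))) (\a.a)) h) i) h)))
Step 18: (\h.(\i.((((\g.(\h.(((\a.a) h) g))) h) i) h)))
Step 19: (\h.(\i.(((\i.(((\a.a) i) h)) i) h)))
Step 20: (\h.(\i.((((\a.a) i) h) h)))

Answer: (\h.(\i.((((\a.a) i) h) h)))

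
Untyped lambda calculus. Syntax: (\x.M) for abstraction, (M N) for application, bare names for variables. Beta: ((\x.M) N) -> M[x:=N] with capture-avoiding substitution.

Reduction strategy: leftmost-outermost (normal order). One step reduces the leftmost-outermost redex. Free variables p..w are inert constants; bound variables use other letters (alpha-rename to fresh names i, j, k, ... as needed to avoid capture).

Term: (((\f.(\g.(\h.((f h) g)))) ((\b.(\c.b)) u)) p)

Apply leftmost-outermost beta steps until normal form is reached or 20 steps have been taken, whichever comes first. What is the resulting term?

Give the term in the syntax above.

Step 0: (((\f.(\g.(\h.((f h) g)))) ((\b.(\c.b)) u)) p)
Step 1: ((\g.(\h.((((\b.(\c.b)) u) h) g))) p)
Step 2: (\h.((((\b.(\c.b)) u) h) p))
Step 3: (\h.(((\c.u) h) p))
Step 4: (\h.(u p))

Answer: (\h.(u p))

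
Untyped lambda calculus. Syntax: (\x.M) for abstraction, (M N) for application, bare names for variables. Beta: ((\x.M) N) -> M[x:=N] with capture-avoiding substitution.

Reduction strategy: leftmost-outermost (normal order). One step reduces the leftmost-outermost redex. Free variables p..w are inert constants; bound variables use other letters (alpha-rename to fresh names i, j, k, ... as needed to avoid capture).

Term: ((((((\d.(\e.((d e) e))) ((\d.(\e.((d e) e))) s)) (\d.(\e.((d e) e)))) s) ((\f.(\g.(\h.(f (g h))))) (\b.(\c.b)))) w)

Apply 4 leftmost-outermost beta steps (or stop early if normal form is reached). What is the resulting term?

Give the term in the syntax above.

Step 0: ((((((\d.(\e.((d e) e))) ((\d.(\e.((d e) e))) s)) (\d.(\e.((d e) e)))) s) ((\f.(\g.(\h.(f (g h))))) (\b.(\c.b)))) w)
Step 1: (((((\e.((((\d.(\e.((d e) e))) s) e) e)) (\d.(\e.((d e) e)))) s) ((\f.(\g.(\h.(f (g h))))) (\b.(\c.b)))) w)
Step 2: (((((((\d.(\e.((d e) e))) s) (\d.(\e.((d e) e)))) (\d.(\e.((d e) e)))) s) ((\f.(\g.(\h.(f (g h))))) (\b.(\c.b)))) w)
Step 3: ((((((\e.((s e) e)) (\d.(\e.((d e) e)))) (\d.(\e.((d e) e)))) s) ((\f.(\g.(\h.(f (g h))))) (\b.(\c.b)))) w)
Step 4: ((((((s (\d.(\e.((d e) e)))) (\d.(\e.((d e) e)))) (\d.(\e.((d e) e)))) s) ((\f.(\g.(\h.(f (g h))))) (\b.(\c.b)))) w)

Answer: ((((((s (\d.(\e.((d e) e)))) (\d.(\e.((d e) e)))) (\d.(\e.((d e) e)))) s) ((\f.(\g.(\h.(f (g h))))) (\b.(\c.b)))) w)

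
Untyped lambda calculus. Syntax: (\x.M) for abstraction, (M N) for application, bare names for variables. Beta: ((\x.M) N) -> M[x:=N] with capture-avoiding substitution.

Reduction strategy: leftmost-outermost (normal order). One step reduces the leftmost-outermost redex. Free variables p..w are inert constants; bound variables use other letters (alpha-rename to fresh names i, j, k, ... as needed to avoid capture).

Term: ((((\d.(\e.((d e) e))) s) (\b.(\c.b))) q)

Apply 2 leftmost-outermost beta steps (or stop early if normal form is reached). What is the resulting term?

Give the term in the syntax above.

Answer: (((s (\b.(\c.b))) (\b.(\c.b))) q)

Derivation:
Step 0: ((((\d.(\e.((d e) e))) s) (\b.(\c.b))) q)
Step 1: (((\e.((s e) e)) (\b.(\c.b))) q)
Step 2: (((s (\b.(\c.b))) (\b.(\c.b))) q)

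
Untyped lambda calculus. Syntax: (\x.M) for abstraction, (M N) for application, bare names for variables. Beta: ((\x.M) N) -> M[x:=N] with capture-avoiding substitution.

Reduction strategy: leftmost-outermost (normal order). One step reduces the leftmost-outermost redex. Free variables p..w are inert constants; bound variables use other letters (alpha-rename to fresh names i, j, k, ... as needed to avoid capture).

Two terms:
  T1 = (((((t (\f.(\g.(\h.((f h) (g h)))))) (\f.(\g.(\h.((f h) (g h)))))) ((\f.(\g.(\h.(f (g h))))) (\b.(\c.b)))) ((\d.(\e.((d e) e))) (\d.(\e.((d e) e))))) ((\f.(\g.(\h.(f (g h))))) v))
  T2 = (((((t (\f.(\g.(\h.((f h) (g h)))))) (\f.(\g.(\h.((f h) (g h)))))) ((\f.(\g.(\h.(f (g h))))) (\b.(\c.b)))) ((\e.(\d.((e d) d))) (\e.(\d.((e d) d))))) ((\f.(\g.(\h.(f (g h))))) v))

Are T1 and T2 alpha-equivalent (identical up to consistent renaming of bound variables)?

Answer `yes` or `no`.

Answer: yes

Derivation:
Term 1: (((((t (\f.(\g.(\h.((f h) (g h)))))) (\f.(\g.(\h.((f h) (g h)))))) ((\f.(\g.(\h.(f (g h))))) (\b.(\c.b)))) ((\d.(\e.((d e) e))) (\d.(\e.((d e) e))))) ((\f.(\g.(\h.(f (g h))))) v))
Term 2: (((((t (\f.(\g.(\h.((f h) (g h)))))) (\f.(\g.(\h.((f h) (g h)))))) ((\f.(\g.(\h.(f (g h))))) (\b.(\c.b)))) ((\e.(\d.((e d) d))) (\e.(\d.((e d) d))))) ((\f.(\g.(\h.(f (g h))))) v))
Alpha-equivalence: compare structure up to binder renaming.
Result: True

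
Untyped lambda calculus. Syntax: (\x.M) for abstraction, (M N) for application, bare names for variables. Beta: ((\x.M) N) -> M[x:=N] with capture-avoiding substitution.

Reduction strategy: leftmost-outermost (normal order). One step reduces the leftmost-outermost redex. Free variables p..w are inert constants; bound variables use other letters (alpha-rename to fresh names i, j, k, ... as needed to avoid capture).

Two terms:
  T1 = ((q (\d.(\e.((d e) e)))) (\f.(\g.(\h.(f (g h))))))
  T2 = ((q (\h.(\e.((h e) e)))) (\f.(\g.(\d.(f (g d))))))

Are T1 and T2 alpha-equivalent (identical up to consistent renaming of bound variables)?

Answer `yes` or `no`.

Answer: yes

Derivation:
Term 1: ((q (\d.(\e.((d e) e)))) (\f.(\g.(\h.(f (g h))))))
Term 2: ((q (\h.(\e.((h e) e)))) (\f.(\g.(\d.(f (g d))))))
Alpha-equivalence: compare structure up to binder renaming.
Result: True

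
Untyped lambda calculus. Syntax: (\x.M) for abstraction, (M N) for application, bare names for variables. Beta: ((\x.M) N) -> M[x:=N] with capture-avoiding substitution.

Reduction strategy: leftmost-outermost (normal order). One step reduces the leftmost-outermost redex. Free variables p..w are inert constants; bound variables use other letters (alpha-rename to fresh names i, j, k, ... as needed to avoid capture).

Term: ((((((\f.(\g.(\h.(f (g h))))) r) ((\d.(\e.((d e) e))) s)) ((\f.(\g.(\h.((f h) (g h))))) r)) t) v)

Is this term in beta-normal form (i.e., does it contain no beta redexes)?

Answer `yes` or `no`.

Term: ((((((\f.(\g.(\h.(f (g h))))) r) ((\d.(\e.((d e) e))) s)) ((\f.(\g.(\h.((f h) (g h))))) r)) t) v)
Found 3 beta redex(es).

Answer: no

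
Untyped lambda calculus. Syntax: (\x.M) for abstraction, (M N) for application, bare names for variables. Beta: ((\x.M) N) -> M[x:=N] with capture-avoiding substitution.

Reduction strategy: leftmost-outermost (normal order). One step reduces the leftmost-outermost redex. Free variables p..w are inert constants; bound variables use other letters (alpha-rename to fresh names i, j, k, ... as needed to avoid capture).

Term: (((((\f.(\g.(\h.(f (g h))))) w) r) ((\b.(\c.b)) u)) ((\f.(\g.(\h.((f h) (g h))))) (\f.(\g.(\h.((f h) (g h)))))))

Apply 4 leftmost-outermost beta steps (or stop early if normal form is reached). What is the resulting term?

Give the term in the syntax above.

Step 0: (((((\f.(\g.(\h.(f (g h))))) w) r) ((\b.(\c.b)) u)) ((\f.(\g.(\h.((f h) (g h))))) (\f.(\g.(\h.((f h) (g h)))))))
Step 1: ((((\g.(\h.(w (g h)))) r) ((\b.(\c.b)) u)) ((\f.(\g.(\h.((f h) (g h))))) (\f.(\g.(\h.((f h) (g h)))))))
Step 2: (((\h.(w (r h))) ((\b.(\c.b)) u)) ((\f.(\g.(\h.((f h) (g h))))) (\f.(\g.(\h.((f h) (g h)))))))
Step 3: ((w (r ((\b.(\c.b)) u))) ((\f.(\g.(\h.((f h) (g h))))) (\f.(\g.(\h.((f h) (g h)))))))
Step 4: ((w (r (\c.u))) ((\f.(\g.(\h.((f h) (g h))))) (\f.(\g.(\h.((f h) (g h)))))))

Answer: ((w (r (\c.u))) ((\f.(\g.(\h.((f h) (g h))))) (\f.(\g.(\h.((f h) (g h)))))))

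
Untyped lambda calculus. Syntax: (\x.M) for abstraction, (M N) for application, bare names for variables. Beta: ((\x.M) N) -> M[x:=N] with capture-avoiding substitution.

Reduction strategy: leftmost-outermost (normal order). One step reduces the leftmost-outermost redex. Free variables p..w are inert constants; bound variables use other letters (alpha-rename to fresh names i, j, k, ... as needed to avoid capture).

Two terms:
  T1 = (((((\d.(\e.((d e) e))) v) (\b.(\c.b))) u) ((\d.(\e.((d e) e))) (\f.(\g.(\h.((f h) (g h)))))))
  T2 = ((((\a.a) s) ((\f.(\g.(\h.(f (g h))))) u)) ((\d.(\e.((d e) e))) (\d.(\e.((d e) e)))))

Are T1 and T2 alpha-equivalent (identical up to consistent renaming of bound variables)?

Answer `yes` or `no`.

Answer: no

Derivation:
Term 1: (((((\d.(\e.((d e) e))) v) (\b.(\c.b))) u) ((\d.(\e.((d e) e))) (\f.(\g.(\h.((f h) (g h)))))))
Term 2: ((((\a.a) s) ((\f.(\g.(\h.(f (g h))))) u)) ((\d.(\e.((d e) e))) (\d.(\e.((d e) e)))))
Alpha-equivalence: compare structure up to binder renaming.
Result: False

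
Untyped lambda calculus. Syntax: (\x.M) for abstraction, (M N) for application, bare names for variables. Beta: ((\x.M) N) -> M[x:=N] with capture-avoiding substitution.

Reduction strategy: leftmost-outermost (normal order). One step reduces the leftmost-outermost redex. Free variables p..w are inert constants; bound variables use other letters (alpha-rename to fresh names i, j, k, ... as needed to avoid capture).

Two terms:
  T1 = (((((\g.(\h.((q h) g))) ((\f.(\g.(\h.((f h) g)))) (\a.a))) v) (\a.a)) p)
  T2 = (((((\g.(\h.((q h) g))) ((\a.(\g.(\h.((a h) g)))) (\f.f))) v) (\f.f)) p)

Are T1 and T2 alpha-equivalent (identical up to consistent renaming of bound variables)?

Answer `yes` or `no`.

Term 1: (((((\g.(\h.((q h) g))) ((\f.(\g.(\h.((f h) g)))) (\a.a))) v) (\a.a)) p)
Term 2: (((((\g.(\h.((q h) g))) ((\a.(\g.(\h.((a h) g)))) (\f.f))) v) (\f.f)) p)
Alpha-equivalence: compare structure up to binder renaming.
Result: True

Answer: yes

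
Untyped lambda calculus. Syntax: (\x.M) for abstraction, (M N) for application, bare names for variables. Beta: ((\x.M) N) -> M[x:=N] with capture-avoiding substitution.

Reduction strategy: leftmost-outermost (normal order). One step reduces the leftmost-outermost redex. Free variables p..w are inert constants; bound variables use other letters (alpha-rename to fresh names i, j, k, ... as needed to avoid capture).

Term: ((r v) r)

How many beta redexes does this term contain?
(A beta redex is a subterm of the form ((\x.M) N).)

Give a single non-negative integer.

Term: ((r v) r)
  (no redexes)
Total redexes: 0

Answer: 0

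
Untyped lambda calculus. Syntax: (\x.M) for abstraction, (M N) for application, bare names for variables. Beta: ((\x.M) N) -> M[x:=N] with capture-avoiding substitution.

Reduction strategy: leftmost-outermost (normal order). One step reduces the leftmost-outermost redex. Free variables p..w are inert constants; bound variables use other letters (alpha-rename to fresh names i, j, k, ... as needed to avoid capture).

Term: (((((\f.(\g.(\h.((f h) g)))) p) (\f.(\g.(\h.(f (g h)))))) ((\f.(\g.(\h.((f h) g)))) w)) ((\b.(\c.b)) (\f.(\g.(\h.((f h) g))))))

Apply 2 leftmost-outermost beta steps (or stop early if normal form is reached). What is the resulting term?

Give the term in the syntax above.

Answer: (((\h.((p h) (\f.(\g.(\h.(f (g h))))))) ((\f.(\g.(\h.((f h) g)))) w)) ((\b.(\c.b)) (\f.(\g.(\h.((f h) g))))))

Derivation:
Step 0: (((((\f.(\g.(\h.((f h) g)))) p) (\f.(\g.(\h.(f (g h)))))) ((\f.(\g.(\h.((f h) g)))) w)) ((\b.(\c.b)) (\f.(\g.(\h.((f h) g))))))
Step 1: ((((\g.(\h.((p h) g))) (\f.(\g.(\h.(f (g h)))))) ((\f.(\g.(\h.((f h) g)))) w)) ((\b.(\c.b)) (\f.(\g.(\h.((f h) g))))))
Step 2: (((\h.((p h) (\f.(\g.(\h.(f (g h))))))) ((\f.(\g.(\h.((f h) g)))) w)) ((\b.(\c.b)) (\f.(\g.(\h.((f h) g))))))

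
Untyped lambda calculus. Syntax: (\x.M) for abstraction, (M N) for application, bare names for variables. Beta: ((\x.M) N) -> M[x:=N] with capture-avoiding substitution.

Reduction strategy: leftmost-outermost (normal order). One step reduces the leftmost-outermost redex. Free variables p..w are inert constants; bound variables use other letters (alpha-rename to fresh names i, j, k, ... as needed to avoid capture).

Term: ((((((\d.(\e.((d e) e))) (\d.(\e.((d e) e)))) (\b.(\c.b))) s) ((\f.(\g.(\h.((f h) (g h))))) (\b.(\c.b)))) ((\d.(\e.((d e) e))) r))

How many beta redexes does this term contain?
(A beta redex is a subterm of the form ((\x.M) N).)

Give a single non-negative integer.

Term: ((((((\d.(\e.((d e) e))) (\d.(\e.((d e) e)))) (\b.(\c.b))) s) ((\f.(\g.(\h.((f h) (g h))))) (\b.(\c.b)))) ((\d.(\e.((d e) e))) r))
  Redex: ((\d.(\e.((d e) e))) (\d.(\e.((d e) e))))
  Redex: ((\f.(\g.(\h.((f h) (g h))))) (\b.(\c.b)))
  Redex: ((\d.(\e.((d e) e))) r)
Total redexes: 3

Answer: 3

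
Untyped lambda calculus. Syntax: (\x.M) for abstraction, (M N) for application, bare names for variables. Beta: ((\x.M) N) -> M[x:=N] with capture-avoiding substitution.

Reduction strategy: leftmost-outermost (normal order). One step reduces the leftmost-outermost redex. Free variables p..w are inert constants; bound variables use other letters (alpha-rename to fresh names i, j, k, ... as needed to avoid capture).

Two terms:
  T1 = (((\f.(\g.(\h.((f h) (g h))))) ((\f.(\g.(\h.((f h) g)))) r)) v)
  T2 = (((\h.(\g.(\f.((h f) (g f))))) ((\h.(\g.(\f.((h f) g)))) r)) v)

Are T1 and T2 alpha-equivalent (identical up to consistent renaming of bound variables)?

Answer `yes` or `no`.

Answer: yes

Derivation:
Term 1: (((\f.(\g.(\h.((f h) (g h))))) ((\f.(\g.(\h.((f h) g)))) r)) v)
Term 2: (((\h.(\g.(\f.((h f) (g f))))) ((\h.(\g.(\f.((h f) g)))) r)) v)
Alpha-equivalence: compare structure up to binder renaming.
Result: True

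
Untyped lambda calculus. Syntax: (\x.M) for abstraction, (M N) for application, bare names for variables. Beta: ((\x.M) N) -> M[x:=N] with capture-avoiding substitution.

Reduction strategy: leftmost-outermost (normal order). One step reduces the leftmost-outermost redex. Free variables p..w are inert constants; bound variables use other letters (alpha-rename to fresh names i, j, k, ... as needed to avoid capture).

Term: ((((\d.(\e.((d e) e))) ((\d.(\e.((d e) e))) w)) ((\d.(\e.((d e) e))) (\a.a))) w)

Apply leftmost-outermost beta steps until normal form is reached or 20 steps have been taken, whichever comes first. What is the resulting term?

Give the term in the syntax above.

Answer: ((((w (\e.(e e))) (\e.(e e))) (\e.(e e))) w)

Derivation:
Step 0: ((((\d.(\e.((d e) e))) ((\d.(\e.((d e) e))) w)) ((\d.(\e.((d e) e))) (\a.a))) w)
Step 1: (((\e.((((\d.(\e.((d e) e))) w) e) e)) ((\d.(\e.((d e) e))) (\a.a))) w)
Step 2: (((((\d.(\e.((d e) e))) w) ((\d.(\e.((d e) e))) (\a.a))) ((\d.(\e.((d e) e))) (\a.a))) w)
Step 3: ((((\e.((w e) e)) ((\d.(\e.((d e) e))) (\a.a))) ((\d.(\e.((d e) e))) (\a.a))) w)
Step 4: ((((w ((\d.(\e.((d e) e))) (\a.a))) ((\d.(\e.((d e) e))) (\a.a))) ((\d.(\e.((d e) e))) (\a.a))) w)
Step 5: ((((w (\e.(((\a.a) e) e))) ((\d.(\e.((d e) e))) (\a.a))) ((\d.(\e.((d e) e))) (\a.a))) w)
Step 6: ((((w (\e.(e e))) ((\d.(\e.((d e) e))) (\a.a))) ((\d.(\e.((d e) e))) (\a.a))) w)
Step 7: ((((w (\e.(e e))) (\e.(((\a.a) e) e))) ((\d.(\e.((d e) e))) (\a.a))) w)
Step 8: ((((w (\e.(e e))) (\e.(e e))) ((\d.(\e.((d e) e))) (\a.a))) w)
Step 9: ((((w (\e.(e e))) (\e.(e e))) (\e.(((\a.a) e) e))) w)
Step 10: ((((w (\e.(e e))) (\e.(e e))) (\e.(e e))) w)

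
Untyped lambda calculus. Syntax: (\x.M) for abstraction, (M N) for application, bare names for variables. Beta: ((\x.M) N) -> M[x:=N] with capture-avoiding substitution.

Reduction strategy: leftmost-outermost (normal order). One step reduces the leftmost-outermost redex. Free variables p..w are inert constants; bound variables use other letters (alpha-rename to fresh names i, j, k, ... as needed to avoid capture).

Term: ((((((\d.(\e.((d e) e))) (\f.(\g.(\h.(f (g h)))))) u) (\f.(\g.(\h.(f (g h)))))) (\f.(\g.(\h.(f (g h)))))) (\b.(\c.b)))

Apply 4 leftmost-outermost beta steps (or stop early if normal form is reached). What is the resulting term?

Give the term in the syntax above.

Answer: ((((\h.(u (u h))) (\f.(\g.(\h.(f (g h)))))) (\f.(\g.(\h.(f (g h)))))) (\b.(\c.b)))

Derivation:
Step 0: ((((((\d.(\e.((d e) e))) (\f.(\g.(\h.(f (g h)))))) u) (\f.(\g.(\h.(f (g h)))))) (\f.(\g.(\h.(f (g h)))))) (\b.(\c.b)))
Step 1: (((((\e.(((\f.(\g.(\h.(f (g h))))) e) e)) u) (\f.(\g.(\h.(f (g h)))))) (\f.(\g.(\h.(f (g h)))))) (\b.(\c.b)))
Step 2: ((((((\f.(\g.(\h.(f (g h))))) u) u) (\f.(\g.(\h.(f (g h)))))) (\f.(\g.(\h.(f (g h)))))) (\b.(\c.b)))
Step 3: (((((\g.(\h.(u (g h)))) u) (\f.(\g.(\h.(f (g h)))))) (\f.(\g.(\h.(f (g h)))))) (\b.(\c.b)))
Step 4: ((((\h.(u (u h))) (\f.(\g.(\h.(f (g h)))))) (\f.(\g.(\h.(f (g h)))))) (\b.(\c.b)))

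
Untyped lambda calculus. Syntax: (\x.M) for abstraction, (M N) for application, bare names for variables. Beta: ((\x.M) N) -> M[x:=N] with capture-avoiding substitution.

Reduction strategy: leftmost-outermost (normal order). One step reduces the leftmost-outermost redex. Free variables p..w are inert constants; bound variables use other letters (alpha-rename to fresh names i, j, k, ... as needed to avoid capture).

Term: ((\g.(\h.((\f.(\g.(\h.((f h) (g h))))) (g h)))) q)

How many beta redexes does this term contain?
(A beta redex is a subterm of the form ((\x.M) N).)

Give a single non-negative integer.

Answer: 2

Derivation:
Term: ((\g.(\h.((\f.(\g.(\h.((f h) (g h))))) (g h)))) q)
  Redex: ((\g.(\h.((\f.(\g.(\h.((f h) (g h))))) (g h)))) q)
  Redex: ((\f.(\g.(\h.((f h) (g h))))) (g h))
Total redexes: 2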